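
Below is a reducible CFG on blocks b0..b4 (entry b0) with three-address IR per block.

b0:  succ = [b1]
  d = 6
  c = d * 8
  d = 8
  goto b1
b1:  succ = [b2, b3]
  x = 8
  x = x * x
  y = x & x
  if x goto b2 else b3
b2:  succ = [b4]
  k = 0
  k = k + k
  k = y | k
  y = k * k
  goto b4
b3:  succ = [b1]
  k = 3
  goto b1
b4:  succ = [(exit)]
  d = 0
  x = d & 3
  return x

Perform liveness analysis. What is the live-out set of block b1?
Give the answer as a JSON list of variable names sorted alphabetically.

Block summaries:
  b0: {c,d} / ∅
  b1: {x,y} / ∅
  b2: {k,y} / {y}
  b3: {k} / ∅
  b4: {d,x} / ∅

Liveness:
  live b0: ∅→∅
  live b1: ∅→{y}
  live b2: {y}→∅
  live b3: ∅→∅
  live b4: ∅→∅

live-out(b1) = ["y"]

Answer: ["y"]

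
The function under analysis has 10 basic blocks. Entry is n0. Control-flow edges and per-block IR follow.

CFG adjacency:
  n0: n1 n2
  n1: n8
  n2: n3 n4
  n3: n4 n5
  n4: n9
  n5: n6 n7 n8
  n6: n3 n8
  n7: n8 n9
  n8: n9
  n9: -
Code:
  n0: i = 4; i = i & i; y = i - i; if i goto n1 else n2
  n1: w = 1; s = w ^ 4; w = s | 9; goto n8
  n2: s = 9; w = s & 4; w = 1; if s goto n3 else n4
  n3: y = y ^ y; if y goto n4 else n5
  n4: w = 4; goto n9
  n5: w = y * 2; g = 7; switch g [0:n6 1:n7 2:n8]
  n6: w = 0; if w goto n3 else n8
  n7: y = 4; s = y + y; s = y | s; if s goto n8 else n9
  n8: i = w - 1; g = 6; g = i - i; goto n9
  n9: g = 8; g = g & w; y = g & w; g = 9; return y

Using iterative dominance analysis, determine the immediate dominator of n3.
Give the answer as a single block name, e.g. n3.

idom tree: n1←n0 n2←n0 n3←n2 n4←n2 n5←n3 n6←n5 n7←n5 n8←n0 n9←n0
Dom∩ at merges:
  n3: preds {n2,n6}: {n0,n2} ∩ {n0,n2,n3,n5,n6} = {n0,n2}; idom=n2
  n4: preds {n2,n3}: {n0,n2} ∩ {n0,n2,n3} = {n0,n2}; idom=n2
  n8: preds {n1,n5,n6,n7}: {n0,n1} ∩ {n0,n2,n3,n5} ∩ {n0,n2,n3,n5,n6} ∩ {n0,n2,n3,n5,n7} = {n0}; idom=n0
  n9: preds {n4,n7,n8}: {n0,n2,n4} ∩ {n0,n2,n3,n5,n7} ∩ {n0,n8} = {n0}; idom=n0

idom(n3) = n2

Answer: n2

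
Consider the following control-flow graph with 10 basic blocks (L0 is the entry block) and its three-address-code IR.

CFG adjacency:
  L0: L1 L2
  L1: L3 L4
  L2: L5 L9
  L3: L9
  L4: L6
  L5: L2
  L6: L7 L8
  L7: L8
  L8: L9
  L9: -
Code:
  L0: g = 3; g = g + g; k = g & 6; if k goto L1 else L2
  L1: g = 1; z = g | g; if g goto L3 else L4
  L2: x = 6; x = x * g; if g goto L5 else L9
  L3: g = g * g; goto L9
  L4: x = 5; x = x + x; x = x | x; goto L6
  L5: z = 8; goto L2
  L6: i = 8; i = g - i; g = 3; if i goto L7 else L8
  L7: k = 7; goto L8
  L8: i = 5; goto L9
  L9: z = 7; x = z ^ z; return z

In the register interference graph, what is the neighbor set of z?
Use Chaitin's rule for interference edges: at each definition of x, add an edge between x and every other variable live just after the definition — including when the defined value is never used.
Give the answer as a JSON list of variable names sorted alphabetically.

Answer: ["g", "x"]

Working:
def/use:
  L0 def {g,k} use ∅
  L1 def {g,z} use ∅
  L2 def {x} use {g}
  L3 def {g} use {g}
  L4 def {x} use ∅
  L5 def {z} use ∅
  L6 def {g,i} use {g}
  L7 def {k} use ∅
  L8 def {i} use ∅
  L9 def {x,z} use ∅

Liveness:
  L0 li=∅ lo={g}
  L1 li=∅ lo={g}
  L2 li={g} lo={g}
  L3 li={g} lo=∅
  L4 li={g} lo={g}
  L5 li={g} lo={g}
  L6 li={g} lo=∅
  L7 li=∅ lo=∅
  L8 li=∅ lo=∅
  L9 li=∅ lo=∅

Conflict graph:
  g — {i,k,x,z}
  i — {g}
  k — {g}
  x — {g,z}
  z — {g,x}

N(z) = ["g", "x"]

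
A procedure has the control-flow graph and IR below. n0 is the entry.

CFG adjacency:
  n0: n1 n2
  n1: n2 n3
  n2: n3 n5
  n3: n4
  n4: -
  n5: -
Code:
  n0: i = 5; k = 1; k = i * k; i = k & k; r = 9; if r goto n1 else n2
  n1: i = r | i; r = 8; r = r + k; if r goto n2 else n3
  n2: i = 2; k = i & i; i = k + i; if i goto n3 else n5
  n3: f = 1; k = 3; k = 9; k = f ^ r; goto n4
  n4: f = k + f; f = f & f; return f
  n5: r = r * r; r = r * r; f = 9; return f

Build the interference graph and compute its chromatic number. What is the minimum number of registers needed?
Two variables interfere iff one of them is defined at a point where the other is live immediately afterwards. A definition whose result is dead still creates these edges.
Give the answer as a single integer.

def/use:
  n0: {i,k,r} / ∅
  n1: {i,r} / {i,k,r}
  n2: {i,k} / ∅
  n3: {f,k} / {r}
  n4: {f} / {f,k}
  n5: {f,r} / {r}

Liveness:
  n0 li=∅ lo={i,k,r}
  n1 li={i,k,r} lo={r}
  n2 li={r} lo={r}
  n3 li={r} lo={f,k}
  n4 li={f,k} lo=∅
  n5 li={r} lo=∅

Conflict graph:
  f: {k,r}
  i: {k,r}
  k: {f,i,r}
  r: {f,i,k}

Chromatic number:
  {f,k,r} pairwise interfere (3-clique) ⇒ χ ≥ 3
  3-colouring: r0={k}  r1={r}  r2={f,i}
  χ = 3

Answer: 3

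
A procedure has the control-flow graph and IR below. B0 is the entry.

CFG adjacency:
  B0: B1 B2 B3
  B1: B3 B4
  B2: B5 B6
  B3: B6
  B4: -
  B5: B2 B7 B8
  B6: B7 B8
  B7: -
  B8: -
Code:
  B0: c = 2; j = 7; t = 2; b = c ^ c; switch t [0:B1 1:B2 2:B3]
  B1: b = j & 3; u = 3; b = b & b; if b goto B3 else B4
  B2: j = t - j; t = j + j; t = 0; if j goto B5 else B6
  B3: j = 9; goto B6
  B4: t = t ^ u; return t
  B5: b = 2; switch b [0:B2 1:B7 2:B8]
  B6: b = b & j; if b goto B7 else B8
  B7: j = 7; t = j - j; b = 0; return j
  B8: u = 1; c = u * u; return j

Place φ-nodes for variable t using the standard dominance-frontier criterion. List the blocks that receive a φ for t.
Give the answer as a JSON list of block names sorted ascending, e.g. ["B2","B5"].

Answer: ["B2", "B6", "B7", "B8"]

Working:
idom tree: B1←B0 B2←B0 B3←B0 B4←B1 B5←B2 B6←B0 B7←B0 B8←B0
Join-block Dom:
  B2: preds {B0,B5}: {B0} ∩ {B0,B2,B5} = {B0}; idom=B0
  B3: preds {B0,B1}: {B0} ∩ {B0,B1} = {B0}; idom=B0
  B6: preds {B2,B3}: {B0,B2} ∩ {B0,B3} = {B0}; idom=B0
  B7: preds {B5,B6}: {B0,B2,B5} ∩ {B0,B6} = {B0}; idom=B0
  B8: preds {B5,B6}: {B0,B2,B5} ∩ {B0,B6} = {B0}; idom=B0

Frontier:
  B2←B0: walk · to B0
  B2←B5: walk B5→B2 to B0
  B3←B0: walk · to B0
  B3←B1: walk B1 to B0
  B6←B2: walk B2 to B0
  B6←B3: walk B3 to B0
  B7←B5: walk B5→B2 to B0
  B7←B6: walk B6 to B0
  B8←B5: walk B5→B2 to B0
  B8←B6: walk B6 to B0
  B0: DF=∅
  B1: DF={B3}
  B2: DF={B2,B6,B7,B8}
  B3: DF={B6}
  B4: DF=∅
  B5: DF={B2,B7,B8}
  B6: DF={B7,B8}
  B7: DF=∅
  B8: DF=∅

φ for t: defs {B0,B2,B4,B7}
  DF⁺ = {B2,B6,B7,B8}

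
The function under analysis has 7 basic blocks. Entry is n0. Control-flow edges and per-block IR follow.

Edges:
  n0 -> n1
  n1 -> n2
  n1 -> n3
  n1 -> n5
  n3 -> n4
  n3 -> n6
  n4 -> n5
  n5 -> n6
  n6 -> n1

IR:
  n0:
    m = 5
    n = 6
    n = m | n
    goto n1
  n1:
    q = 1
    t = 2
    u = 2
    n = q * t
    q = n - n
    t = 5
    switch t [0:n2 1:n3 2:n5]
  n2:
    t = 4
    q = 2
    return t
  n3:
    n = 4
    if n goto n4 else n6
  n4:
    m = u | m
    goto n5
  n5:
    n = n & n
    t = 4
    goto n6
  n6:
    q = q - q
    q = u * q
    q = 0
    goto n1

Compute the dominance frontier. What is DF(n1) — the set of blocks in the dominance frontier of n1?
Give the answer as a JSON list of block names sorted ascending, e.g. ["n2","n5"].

Answer: ["n1"]

Derivation:
idom tree: n1←n0 n2←n1 n3←n1 n4←n3 n5←n1 n6←n1
Join-block Dom:
  n1: preds {n0,n6}: {n0} ∩ {n0,n1,n6} = {n0}; idom=n0
  n5: preds {n1,n4}: {n0,n1} ∩ {n0,n1,n3,n4} = {n0,n1}; idom=n1
  n6: preds {n3,n5}: {n0,n1,n3} ∩ {n0,n1,n5} = {n0,n1}; idom=n1

DF derivation:
  join n1 pred n0: · stop@n0
  join n1 pred n6: n6→n1 stop@n0
  join n5 pred n1: · stop@n1
  join n5 pred n4: n4→n3 stop@n1
  join n6 pred n3: n3 stop@n1
  join n6 pred n5: n5 stop@n1
  n0 → ∅
  n1 → {n1}
  n2 → ∅
  n3 → {n5,n6}
  n4 → {n5}
  n5 → {n6}
  n6 → {n1}

DF(n1) = ["n1"]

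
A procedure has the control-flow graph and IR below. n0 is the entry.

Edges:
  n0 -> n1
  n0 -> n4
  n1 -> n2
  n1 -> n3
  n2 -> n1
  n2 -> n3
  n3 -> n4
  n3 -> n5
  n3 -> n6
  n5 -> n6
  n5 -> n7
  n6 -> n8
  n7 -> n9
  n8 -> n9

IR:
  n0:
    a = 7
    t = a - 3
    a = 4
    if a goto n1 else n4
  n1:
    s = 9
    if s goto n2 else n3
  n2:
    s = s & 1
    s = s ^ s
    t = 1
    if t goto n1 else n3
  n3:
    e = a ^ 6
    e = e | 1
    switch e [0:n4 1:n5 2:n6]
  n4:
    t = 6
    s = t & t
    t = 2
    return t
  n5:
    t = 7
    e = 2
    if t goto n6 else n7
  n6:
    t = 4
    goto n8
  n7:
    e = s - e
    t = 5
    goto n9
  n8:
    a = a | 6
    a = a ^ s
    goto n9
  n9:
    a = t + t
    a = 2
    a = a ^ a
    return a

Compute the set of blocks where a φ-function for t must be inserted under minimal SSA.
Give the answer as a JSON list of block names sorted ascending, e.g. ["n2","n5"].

idom tree: n1←n0 n2←n1 n3←n1 n4←n0 n5←n3 n6←n3 n7←n5 n8←n6 n9←n3
Dom∩ at merges:
  n1: preds {n0,n2}: {n0} ∩ {n0,n1,n2} = {n0}; idom=n0
  n3: preds {n1,n2}: {n0,n1} ∩ {n0,n1,n2} = {n0,n1}; idom=n1
  n4: preds {n0,n3}: {n0} ∩ {n0,n1,n3} = {n0}; idom=n0
  n6: preds {n3,n5}: {n0,n1,n3} ∩ {n0,n1,n3,n5} = {n0,n1,n3}; idom=n3
  n9: preds {n7,n8}: {n0,n1,n3,n5,n7} ∩ {n0,n1,n3,n6,n8} = {n0,n1,n3}; idom=n3

DF walk-up:
  join n1 pred n0: · stop@n0
  join n1 pred n2: n2→n1 stop@n0
  join n3 pred n1: · stop@n1
  join n3 pred n2: n2 stop@n1
  join n4 pred n0: · stop@n0
  join n4 pred n3: n3→n1 stop@n0
  join n6 pred n3: · stop@n3
  join n6 pred n5: n5 stop@n3
  join n9 pred n7: n7→n5 stop@n3
  join n9 pred n8: n8→n6 stop@n3
  n0: DF=∅
  n1: DF={n1,n4}
  n2: DF={n1,n3}
  n3: DF={n4}
  n4: DF=∅
  n5: DF={n6,n9}
  n6: DF={n9}
  n7: DF={n9}
  n8: DF={n9}
  n9: DF=∅

φ for t: defs {n0,n2,n4,n5,n6,n7}
  DF⁺ = {n1,n3,n4,n6,n9}

Answer: ["n1", "n3", "n4", "n6", "n9"]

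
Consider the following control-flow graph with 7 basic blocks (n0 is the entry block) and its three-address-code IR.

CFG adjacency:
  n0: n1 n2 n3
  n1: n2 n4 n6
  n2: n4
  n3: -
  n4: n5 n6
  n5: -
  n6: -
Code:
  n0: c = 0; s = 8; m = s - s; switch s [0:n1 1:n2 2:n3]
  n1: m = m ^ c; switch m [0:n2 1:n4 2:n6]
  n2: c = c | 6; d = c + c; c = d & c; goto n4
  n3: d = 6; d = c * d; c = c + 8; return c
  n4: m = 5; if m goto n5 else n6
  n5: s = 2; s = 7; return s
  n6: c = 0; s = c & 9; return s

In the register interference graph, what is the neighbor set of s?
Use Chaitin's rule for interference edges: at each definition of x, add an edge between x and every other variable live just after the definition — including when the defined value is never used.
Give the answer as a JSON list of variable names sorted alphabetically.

Block summaries:
  n0: {c,m,s} / ∅
  n1: {m} / {c,m}
  n2: {c,d} / {c}
  n3: {c,d} / {c}
  n4: {m} / ∅
  n5: {s} / ∅
  n6: {c,s} / ∅

Live sets:
  live n0: ∅→{c,m}
  live n1: {c,m}→{c}
  live n2: {c}→∅
  live n3: {c}→∅
  live n4: ∅→∅
  live n5: ∅→∅
  live n6: ∅→∅

Interference:
  c↔{d,m,s}
  d↔{c}
  m↔{c,s}
  s↔{c,m}

N(s) = ["c", "m"]

Answer: ["c", "m"]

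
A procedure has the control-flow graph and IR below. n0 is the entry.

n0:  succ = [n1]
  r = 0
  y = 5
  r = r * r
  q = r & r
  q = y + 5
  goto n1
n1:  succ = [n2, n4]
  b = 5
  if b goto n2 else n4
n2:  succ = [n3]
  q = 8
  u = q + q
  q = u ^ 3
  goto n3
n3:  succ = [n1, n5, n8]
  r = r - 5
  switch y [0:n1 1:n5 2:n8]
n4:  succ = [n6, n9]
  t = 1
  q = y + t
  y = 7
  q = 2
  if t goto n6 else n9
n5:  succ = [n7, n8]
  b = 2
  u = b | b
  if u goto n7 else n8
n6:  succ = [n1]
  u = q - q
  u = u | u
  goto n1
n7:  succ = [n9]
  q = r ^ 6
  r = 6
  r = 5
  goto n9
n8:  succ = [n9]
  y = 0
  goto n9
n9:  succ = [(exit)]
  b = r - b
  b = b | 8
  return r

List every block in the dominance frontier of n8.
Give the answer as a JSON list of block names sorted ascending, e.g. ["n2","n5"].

Answer: ["n9"]

Analysis:
idom tree: n1←n0 n2←n1 n3←n2 n4←n1 n5←n3 n6←n4 n7←n5 n8←n3 n9←n1
Dom∩ at merges:
  n1: preds {n0,n3,n6}: {n0} ∩ {n0,n1,n2,n3} ∩ {n0,n1,n4,n6} = {n0}; idom=n0
  n8: preds {n3,n5}: {n0,n1,n2,n3} ∩ {n0,n1,n2,n3,n5} = {n0,n1,n2,n3}; idom=n3
  n9: preds {n4,n7,n8}: {n0,n1,n4} ∩ {n0,n1,n2,n3,n5,n7} ∩ {n0,n1,n2,n3,n8} = {n0,n1}; idom=n1

DF derivation:
  n1←n0: walk · to n0
  n1←n3: walk n3→n2→n1 to n0
  n1←n6: walk n6→n4→n1 to n0
  n8←n3: walk · to n3
  n8←n5: walk n5 to n3
  n9←n4: walk n4 to n1
  n9←n7: walk n7→n5→n3→n2 to n1
  n9←n8: walk n8→n3→n2 to n1
  n0: DF=∅
  n1: DF={n1}
  n2: DF={n1,n9}
  n3: DF={n1,n9}
  n4: DF={n1,n9}
  n5: DF={n8,n9}
  n6: DF={n1}
  n7: DF={n9}
  n8: DF={n9}
  n9: DF=∅

DF(n8) = ["n9"]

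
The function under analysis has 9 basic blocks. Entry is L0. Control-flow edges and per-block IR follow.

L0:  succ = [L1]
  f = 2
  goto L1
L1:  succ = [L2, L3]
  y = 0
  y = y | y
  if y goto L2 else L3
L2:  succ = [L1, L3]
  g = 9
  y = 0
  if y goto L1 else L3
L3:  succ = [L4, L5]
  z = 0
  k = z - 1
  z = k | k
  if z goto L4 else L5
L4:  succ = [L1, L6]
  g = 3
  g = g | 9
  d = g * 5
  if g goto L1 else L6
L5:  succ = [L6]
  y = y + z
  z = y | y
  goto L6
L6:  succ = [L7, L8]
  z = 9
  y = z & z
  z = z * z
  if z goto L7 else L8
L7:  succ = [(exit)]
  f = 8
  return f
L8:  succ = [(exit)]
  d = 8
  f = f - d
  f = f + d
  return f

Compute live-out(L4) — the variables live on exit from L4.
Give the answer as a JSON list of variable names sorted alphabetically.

def/use:
  L0 def {f} use ∅
  L1 def {y} use ∅
  L2 def {g,y} use ∅
  L3 def {k,z} use ∅
  L4 def {d,g} use ∅
  L5 def {y,z} use {y,z}
  L6 def {y,z} use ∅
  L7 def {f} use ∅
  L8 def {d,f} use {f}

Backward fixpoint:
  L0: in=∅ out={f}
  L1: in={f} out={f,y}
  L2: in={f} out={f,y}
  L3: in={f,y} out={f,y,z}
  L4: in={f} out={f}
  L5: in={f,y,z} out={f}
  L6: in={f} out={f}
  L7: in=∅ out=∅
  L8: in={f} out=∅

live-out(L4) = ["f"]

Answer: ["f"]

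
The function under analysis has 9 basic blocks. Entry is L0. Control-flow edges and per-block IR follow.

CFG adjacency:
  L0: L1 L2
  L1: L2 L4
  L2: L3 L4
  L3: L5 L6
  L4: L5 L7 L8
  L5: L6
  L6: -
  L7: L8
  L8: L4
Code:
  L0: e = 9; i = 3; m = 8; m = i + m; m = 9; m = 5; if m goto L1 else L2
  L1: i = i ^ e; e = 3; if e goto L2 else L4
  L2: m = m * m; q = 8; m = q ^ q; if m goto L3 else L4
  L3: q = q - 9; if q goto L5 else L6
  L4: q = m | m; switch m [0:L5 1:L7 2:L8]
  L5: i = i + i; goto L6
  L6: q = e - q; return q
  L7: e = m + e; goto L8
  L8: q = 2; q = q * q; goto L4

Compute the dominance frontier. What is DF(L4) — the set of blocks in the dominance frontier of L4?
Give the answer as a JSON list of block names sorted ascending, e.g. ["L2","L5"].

idom tree: L1←L0 L2←L0 L3←L2 L4←L0 L5←L0 L6←L0 L7←L4 L8←L4
Join-block Dom:
  L2: preds {L0,L1}: {L0} ∩ {L0,L1} = {L0}; idom=L0
  L4: preds {L1,L2,L8}: {L0,L1} ∩ {L0,L2} ∩ {L0,L4,L8} = {L0}; idom=L0
  L5: preds {L3,L4}: {L0,L2,L3} ∩ {L0,L4} = {L0}; idom=L0
  L6: preds {L3,L5}: {L0,L2,L3} ∩ {L0,L5} = {L0}; idom=L0
  L8: preds {L4,L7}: {L0,L4} ∩ {L0,L4,L7} = {L0,L4}; idom=L4

DF walk-up:
  L2←L0: walk · to L0
  L2←L1: walk L1 to L0
  L4←L1: walk L1 to L0
  L4←L2: walk L2 to L0
  L4←L8: walk L8→L4 to L0
  L5←L3: walk L3→L2 to L0
  L5←L4: walk L4 to L0
  L6←L3: walk L3→L2 to L0
  L6←L5: walk L5 to L0
  L8←L4: walk · to L4
  L8←L7: walk L7 to L4
  DF(L0)=∅
  DF(L1)={L2,L4}
  DF(L2)={L4,L5,L6}
  DF(L3)={L5,L6}
  DF(L4)={L4,L5}
  DF(L5)={L6}
  DF(L6)=∅
  DF(L7)={L8}
  DF(L8)={L4}

DF(L4) = ["L4", "L5"]

Answer: ["L4", "L5"]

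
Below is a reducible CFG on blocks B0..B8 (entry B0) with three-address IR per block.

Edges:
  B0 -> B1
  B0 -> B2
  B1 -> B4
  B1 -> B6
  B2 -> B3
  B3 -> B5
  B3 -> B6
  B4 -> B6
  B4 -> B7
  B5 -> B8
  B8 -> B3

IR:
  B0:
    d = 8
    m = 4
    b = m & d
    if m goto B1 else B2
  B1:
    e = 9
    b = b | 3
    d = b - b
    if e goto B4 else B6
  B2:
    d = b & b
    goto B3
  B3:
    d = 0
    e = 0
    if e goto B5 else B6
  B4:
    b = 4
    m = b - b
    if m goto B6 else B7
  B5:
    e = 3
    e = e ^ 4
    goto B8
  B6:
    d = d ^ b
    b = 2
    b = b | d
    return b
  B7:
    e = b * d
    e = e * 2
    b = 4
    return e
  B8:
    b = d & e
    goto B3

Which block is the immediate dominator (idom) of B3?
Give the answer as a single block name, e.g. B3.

idom tree: B1←B0 B2←B0 B3←B2 B4←B1 B5←B3 B6←B0 B7←B4 B8←B5
Join-block Dom:
  B3: preds {B2,B8}: {B0,B2} ∩ {B0,B2,B3,B5,B8} = {B0,B2}; idom=B2
  B6: preds {B1,B3,B4}: {B0,B1} ∩ {B0,B2,B3} ∩ {B0,B1,B4} = {B0}; idom=B0

idom(B3) = B2

Answer: B2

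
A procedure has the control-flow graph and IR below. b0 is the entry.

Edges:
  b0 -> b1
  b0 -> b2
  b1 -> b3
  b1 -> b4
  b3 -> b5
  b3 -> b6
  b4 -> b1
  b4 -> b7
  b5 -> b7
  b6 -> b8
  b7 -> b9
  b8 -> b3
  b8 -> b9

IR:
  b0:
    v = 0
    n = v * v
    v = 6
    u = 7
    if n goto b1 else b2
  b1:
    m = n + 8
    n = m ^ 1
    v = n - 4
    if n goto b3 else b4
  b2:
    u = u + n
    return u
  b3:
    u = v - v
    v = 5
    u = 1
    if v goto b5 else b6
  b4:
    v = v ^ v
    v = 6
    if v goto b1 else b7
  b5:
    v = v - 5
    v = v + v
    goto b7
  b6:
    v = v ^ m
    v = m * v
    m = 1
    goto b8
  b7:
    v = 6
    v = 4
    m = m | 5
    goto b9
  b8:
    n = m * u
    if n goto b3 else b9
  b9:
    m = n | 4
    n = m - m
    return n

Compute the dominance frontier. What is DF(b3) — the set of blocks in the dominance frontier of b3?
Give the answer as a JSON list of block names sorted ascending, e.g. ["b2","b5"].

Answer: ["b3", "b7", "b9"]

Working:
idom tree: b1←b0 b2←b0 b3←b1 b4←b1 b5←b3 b6←b3 b7←b1 b8←b6 b9←b1
Dom∩ at merges:
  b1: preds {b0,b4}: {b0} ∩ {b0,b1,b4} = {b0}; idom=b0
  b3: preds {b1,b8}: {b0,b1} ∩ {b0,b1,b3,b6,b8} = {b0,b1}; idom=b1
  b7: preds {b4,b5}: {b0,b1,b4} ∩ {b0,b1,b3,b5} = {b0,b1}; idom=b1
  b9: preds {b7,b8}: {b0,b1,b7} ∩ {b0,b1,b3,b6,b8} = {b0,b1}; idom=b1

DF walk-up:
  b1←b0: walk · to b0
  b1←b4: walk b4→b1 to b0
  b3←b1: walk · to b1
  b3←b8: walk b8→b6→b3 to b1
  b7←b4: walk b4 to b1
  b7←b5: walk b5→b3 to b1
  b9←b7: walk b7 to b1
  b9←b8: walk b8→b6→b3 to b1
  b0 → ∅
  b1 → {b1}
  b2 → ∅
  b3 → {b3,b7,b9}
  b4 → {b1,b7}
  b5 → {b7}
  b6 → {b3,b9}
  b7 → {b9}
  b8 → {b3,b9}
  b9 → ∅

DF(b3) = ["b3", "b7", "b9"]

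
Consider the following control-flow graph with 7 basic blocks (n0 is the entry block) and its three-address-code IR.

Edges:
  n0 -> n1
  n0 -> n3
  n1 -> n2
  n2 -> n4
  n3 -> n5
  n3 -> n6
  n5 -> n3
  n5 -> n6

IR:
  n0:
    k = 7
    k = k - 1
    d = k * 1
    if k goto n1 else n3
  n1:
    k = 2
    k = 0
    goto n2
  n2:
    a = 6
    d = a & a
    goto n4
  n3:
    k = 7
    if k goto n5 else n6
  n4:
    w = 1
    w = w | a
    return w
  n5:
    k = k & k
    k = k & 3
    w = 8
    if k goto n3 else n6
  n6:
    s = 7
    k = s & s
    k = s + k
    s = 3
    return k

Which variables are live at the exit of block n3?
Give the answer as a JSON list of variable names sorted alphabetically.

Answer: ["k"]

Analysis:
def/use:
  n0: def={d,k} ue=∅
  n1: def={k} ue=∅
  n2: def={a,d} ue=∅
  n3: def={k} ue=∅
  n4: def={w} ue={a}
  n5: def={k,w} ue={k}
  n6: def={k,s} ue=∅

Backward fixpoint:
  n0 li=∅ lo=∅
  n1 li=∅ lo=∅
  n2 li=∅ lo={a}
  n3 li=∅ lo={k}
  n4 li={a} lo=∅
  n5 li={k} lo=∅
  n6 li=∅ lo=∅

live-out(n3) = ["k"]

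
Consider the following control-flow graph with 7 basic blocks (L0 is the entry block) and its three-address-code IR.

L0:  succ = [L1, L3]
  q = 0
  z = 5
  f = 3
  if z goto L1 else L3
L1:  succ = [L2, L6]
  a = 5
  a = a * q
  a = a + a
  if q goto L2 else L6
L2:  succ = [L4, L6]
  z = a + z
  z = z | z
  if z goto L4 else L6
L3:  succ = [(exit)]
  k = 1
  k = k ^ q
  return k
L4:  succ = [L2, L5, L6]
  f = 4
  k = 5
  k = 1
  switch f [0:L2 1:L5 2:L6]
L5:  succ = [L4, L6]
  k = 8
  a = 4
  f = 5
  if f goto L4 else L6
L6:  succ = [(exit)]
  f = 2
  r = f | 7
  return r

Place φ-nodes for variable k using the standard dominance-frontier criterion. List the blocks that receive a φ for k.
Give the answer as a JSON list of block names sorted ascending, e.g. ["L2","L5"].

idom tree: L1←L0 L2←L1 L3←L0 L4←L2 L5←L4 L6←L1
Join-block Dom:
  L2: preds {L1,L4}: {L0,L1} ∩ {L0,L1,L2,L4} = {L0,L1}; idom=L1
  L4: preds {L2,L5}: {L0,L1,L2} ∩ {L0,L1,L2,L4,L5} = {L0,L1,L2}; idom=L2
  L6: preds {L1,L2,L4,L5}: {L0,L1} ∩ {L0,L1,L2} ∩ {L0,L1,L2,L4} ∩ {L0,L1,L2,L4,L5} = {L0,L1}; idom=L1

DF derivation:
  join L2 pred L1: · stop@L1
  join L2 pred L4: L4→L2 stop@L1
  join L4 pred L2: · stop@L2
  join L4 pred L5: L5→L4 stop@L2
  join L6 pred L1: · stop@L1
  join L6 pred L2: L2 stop@L1
  join L6 pred L4: L4→L2 stop@L1
  join L6 pred L5: L5→L4→L2 stop@L1
  L0 → ∅
  L1 → ∅
  L2 → {L2,L6}
  L3 → ∅
  L4 → {L2,L4,L6}
  L5 → {L4,L6}
  L6 → ∅

φ for k: defs {L3,L4,L5}
  DF⁺ = {L2,L4,L6}

Answer: ["L2", "L4", "L6"]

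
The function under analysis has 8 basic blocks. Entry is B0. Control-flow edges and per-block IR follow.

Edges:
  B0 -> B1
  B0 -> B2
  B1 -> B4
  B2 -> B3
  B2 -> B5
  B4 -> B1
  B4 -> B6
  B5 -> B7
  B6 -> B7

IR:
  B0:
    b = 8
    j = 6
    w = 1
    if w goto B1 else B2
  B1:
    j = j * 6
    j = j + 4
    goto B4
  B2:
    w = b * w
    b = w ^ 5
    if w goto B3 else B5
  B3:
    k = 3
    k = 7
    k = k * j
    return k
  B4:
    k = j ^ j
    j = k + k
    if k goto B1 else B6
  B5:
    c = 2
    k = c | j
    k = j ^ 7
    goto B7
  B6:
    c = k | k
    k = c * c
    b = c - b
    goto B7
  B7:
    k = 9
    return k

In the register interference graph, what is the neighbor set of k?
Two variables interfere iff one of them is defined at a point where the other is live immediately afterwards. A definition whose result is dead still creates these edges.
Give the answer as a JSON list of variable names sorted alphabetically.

Block summaries:
  B0: def={b,j,w} ue=∅
  B1: def={j} ue={j}
  B2: def={b,w} ue={b,w}
  B3: def={k} ue={j}
  B4: def={j,k} ue={j}
  B5: def={c,k} ue={j}
  B6: def={b,c,k} ue={b,k}
  B7: def={k} ue=∅

Liveness:
  B0 li=∅ lo={b,j,w}
  B1 li={b,j} lo={b,j}
  B2 li={b,j,w} lo={j}
  B3 li={j} lo=∅
  B4 li={b,j} lo={b,j,k}
  B5 li={j} lo=∅
  B6 li={b,k} lo=∅
  B7 li=∅ lo=∅

Interference:
  b — {c,j,k,w}
  c — {b,j,k}
  j — {b,c,k,w}
  k — {b,c,j}
  w — {b,j}

N(k) = ["b", "c", "j"]

Answer: ["b", "c", "j"]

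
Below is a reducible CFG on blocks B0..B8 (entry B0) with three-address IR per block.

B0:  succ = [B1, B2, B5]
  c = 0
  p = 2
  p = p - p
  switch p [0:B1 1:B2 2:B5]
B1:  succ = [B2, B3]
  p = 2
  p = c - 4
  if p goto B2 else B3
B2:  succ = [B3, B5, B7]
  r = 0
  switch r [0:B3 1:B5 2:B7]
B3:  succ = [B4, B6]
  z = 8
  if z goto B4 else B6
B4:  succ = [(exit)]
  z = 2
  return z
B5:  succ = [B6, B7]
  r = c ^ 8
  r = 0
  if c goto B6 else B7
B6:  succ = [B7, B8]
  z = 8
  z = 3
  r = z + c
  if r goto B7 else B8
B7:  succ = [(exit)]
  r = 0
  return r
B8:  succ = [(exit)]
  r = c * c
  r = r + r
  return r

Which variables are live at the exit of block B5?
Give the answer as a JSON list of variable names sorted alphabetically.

Answer: ["c"]

Analysis:
Per-block:
  B0 def {c,p} use ∅
  B1 def {p} use {c}
  B2 def {r} use ∅
  B3 def {z} use ∅
  B4 def {z} use ∅
  B5 def {r} use {c}
  B6 def {r,z} use {c}
  B7 def {r} use ∅
  B8 def {r} use {c}

Backward fixpoint:
  B0 li=∅ lo={c}
  B1 li={c} lo={c}
  B2 li={c} lo={c}
  B3 li={c} lo={c}
  B4 li=∅ lo=∅
  B5 li={c} lo={c}
  B6 li={c} lo={c}
  B7 li=∅ lo=∅
  B8 li={c} lo=∅

live-out(B5) = ["c"]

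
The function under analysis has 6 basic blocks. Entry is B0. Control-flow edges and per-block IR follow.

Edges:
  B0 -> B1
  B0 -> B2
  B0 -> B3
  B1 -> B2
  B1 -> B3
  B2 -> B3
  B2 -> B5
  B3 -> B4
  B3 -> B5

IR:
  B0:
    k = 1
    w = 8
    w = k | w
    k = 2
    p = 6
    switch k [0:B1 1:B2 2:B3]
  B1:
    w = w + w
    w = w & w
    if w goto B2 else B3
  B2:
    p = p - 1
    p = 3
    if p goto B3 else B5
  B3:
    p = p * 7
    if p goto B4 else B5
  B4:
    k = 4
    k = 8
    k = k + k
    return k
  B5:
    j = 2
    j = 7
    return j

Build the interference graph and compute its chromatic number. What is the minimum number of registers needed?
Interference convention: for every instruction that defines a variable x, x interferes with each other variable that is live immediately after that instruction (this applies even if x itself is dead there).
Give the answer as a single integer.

def/use:
  B0: {k,p,w} / ∅
  B1: {w} / {w}
  B2: {p} / {p}
  B3: {p} / {p}
  B4: {k} / ∅
  B5: {j} / ∅

Live sets:
  live B0: ∅→{p,w}
  live B1: {p,w}→{p}
  live B2: {p}→{p}
  live B3: {p}→∅
  live B4: ∅→∅
  live B5: ∅→∅

Interference:
  j: ∅
  k: {p,w}
  p: {k,w}
  w: {k,p}

Colouring:
  lower bound: {k,p,w} mutually conflict ⇒ χ ≥ 3
  assign j→r0 k→r0 p→r1 w→r2 — no edge inside a register ⇒ χ ≤ 3
  χ = 3

Answer: 3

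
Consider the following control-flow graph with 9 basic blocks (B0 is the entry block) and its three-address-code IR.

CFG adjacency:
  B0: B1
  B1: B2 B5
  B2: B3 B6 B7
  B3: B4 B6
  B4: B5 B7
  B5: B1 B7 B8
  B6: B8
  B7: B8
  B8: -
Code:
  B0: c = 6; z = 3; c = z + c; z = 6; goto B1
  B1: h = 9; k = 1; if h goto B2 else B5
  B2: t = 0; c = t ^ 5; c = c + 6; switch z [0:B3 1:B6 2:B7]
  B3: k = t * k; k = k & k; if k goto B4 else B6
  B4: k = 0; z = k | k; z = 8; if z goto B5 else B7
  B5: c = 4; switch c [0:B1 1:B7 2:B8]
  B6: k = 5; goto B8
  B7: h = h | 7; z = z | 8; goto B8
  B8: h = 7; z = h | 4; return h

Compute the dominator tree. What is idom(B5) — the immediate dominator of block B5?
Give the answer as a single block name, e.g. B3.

idom tree: B1←B0 B2←B1 B3←B2 B4←B3 B5←B1 B6←B2 B7←B1 B8←B1
Dom at joins:
  B1: preds {B0,B5}: {B0} ∩ {B0,B1,B5} = {B0}; idom=B0
  B5: preds {B1,B4}: {B0,B1} ∩ {B0,B1,B2,B3,B4} = {B0,B1}; idom=B1
  B6: preds {B2,B3}: {B0,B1,B2} ∩ {B0,B1,B2,B3} = {B0,B1,B2}; idom=B2
  B7: preds {B2,B4,B5}: {B0,B1,B2} ∩ {B0,B1,B2,B3,B4} ∩ {B0,B1,B5} = {B0,B1}; idom=B1
  B8: preds {B5,B6,B7}: {B0,B1,B5} ∩ {B0,B1,B2,B6} ∩ {B0,B1,B7} = {B0,B1}; idom=B1

idom(B5) = B1

Answer: B1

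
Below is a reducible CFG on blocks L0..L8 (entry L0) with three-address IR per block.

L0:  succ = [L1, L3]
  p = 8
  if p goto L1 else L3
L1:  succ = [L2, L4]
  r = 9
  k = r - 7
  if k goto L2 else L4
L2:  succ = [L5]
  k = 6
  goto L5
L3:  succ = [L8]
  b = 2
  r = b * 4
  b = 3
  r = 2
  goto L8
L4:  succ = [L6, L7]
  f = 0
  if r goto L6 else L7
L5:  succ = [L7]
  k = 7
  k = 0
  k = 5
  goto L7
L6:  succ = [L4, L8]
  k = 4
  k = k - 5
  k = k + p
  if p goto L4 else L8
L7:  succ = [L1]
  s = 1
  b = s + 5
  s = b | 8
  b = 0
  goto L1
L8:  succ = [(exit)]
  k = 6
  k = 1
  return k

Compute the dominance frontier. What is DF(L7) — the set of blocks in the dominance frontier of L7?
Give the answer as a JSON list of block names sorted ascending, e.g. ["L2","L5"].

Answer: ["L1"]

Working:
idom tree: L1←L0 L2←L1 L3←L0 L4←L1 L5←L2 L6←L4 L7←L1 L8←L0
Dom∩ at merges:
  L1: preds {L0,L7}: {L0} ∩ {L0,L1,L7} = {L0}; idom=L0
  L4: preds {L1,L6}: {L0,L1} ∩ {L0,L1,L4,L6} = {L0,L1}; idom=L1
  L7: preds {L4,L5}: {L0,L1,L4} ∩ {L0,L1,L2,L5} = {L0,L1}; idom=L1
  L8: preds {L3,L6}: {L0,L3} ∩ {L0,L1,L4,L6} = {L0}; idom=L0

Frontier:
  join L1 pred L0: · stop@L0
  join L1 pred L7: L7→L1 stop@L0
  join L4 pred L1: · stop@L1
  join L4 pred L6: L6→L4 stop@L1
  join L7 pred L4: L4 stop@L1
  join L7 pred L5: L5→L2 stop@L1
  join L8 pred L3: L3 stop@L0
  join L8 pred L6: L6→L4→L1 stop@L0
  L0 → ∅
  L1 → {L1,L8}
  L2 → {L7}
  L3 → {L8}
  L4 → {L4,L7,L8}
  L5 → {L7}
  L6 → {L4,L8}
  L7 → {L1}
  L8 → ∅

DF(L7) = ["L1"]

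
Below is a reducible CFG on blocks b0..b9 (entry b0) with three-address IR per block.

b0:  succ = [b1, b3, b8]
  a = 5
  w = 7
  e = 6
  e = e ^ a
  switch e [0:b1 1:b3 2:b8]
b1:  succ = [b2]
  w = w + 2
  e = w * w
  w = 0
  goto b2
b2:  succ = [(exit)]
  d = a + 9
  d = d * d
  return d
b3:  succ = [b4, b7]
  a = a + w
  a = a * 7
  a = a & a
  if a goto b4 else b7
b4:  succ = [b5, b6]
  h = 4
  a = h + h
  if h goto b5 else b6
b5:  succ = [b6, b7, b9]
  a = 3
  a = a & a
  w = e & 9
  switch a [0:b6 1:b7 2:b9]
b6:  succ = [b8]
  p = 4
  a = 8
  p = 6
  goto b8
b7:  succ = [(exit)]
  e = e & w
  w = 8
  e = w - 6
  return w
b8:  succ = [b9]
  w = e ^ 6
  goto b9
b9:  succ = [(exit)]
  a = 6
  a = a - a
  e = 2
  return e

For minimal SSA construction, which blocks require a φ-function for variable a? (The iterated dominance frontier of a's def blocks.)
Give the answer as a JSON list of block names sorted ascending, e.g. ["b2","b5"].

Answer: ["b6", "b7", "b8", "b9"]

Derivation:
idom tree: b1←b0 b2←b1 b3←b0 b4←b3 b5←b4 b6←b4 b7←b3 b8←b0 b9←b0
Dom at joins:
  b6: preds {b4,b5}: {b0,b3,b4} ∩ {b0,b3,b4,b5} = {b0,b3,b4}; idom=b4
  b7: preds {b3,b5}: {b0,b3} ∩ {b0,b3,b4,b5} = {b0,b3}; idom=b3
  b8: preds {b0,b6}: {b0} ∩ {b0,b3,b4,b6} = {b0}; idom=b0
  b9: preds {b5,b8}: {b0,b3,b4,b5} ∩ {b0,b8} = {b0}; idom=b0

Frontier:
  b6←b4: walk · to b4
  b6←b5: walk b5 to b4
  b7←b3: walk · to b3
  b7←b5: walk b5→b4 to b3
  b8←b0: walk · to b0
  b8←b6: walk b6→b4→b3 to b0
  b9←b5: walk b5→b4→b3 to b0
  b9←b8: walk b8 to b0
  b0: DF=∅
  b1: DF=∅
  b2: DF=∅
  b3: DF={b8,b9}
  b4: DF={b7,b8,b9}
  b5: DF={b6,b7,b9}
  b6: DF={b8}
  b7: DF=∅
  b8: DF={b9}
  b9: DF=∅

φ for a: defs {b0,b3,b4,b5,b6,b9}
  DF⁺ = {b6,b7,b8,b9}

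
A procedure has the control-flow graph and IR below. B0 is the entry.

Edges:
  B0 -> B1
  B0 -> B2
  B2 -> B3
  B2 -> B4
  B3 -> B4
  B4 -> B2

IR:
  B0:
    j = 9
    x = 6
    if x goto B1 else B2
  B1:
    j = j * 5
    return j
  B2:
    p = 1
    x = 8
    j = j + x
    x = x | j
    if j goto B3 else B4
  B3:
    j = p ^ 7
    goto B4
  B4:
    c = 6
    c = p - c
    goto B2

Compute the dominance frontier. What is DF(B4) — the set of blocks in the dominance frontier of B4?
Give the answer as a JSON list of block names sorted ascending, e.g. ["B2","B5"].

idom tree: B1←B0 B2←B0 B3←B2 B4←B2
Dom at joins:
  B2: preds {B0,B4}: {B0} ∩ {B0,B2,B4} = {B0}; idom=B0
  B4: preds {B2,B3}: {B0,B2} ∩ {B0,B2,B3} = {B0,B2}; idom=B2

DF walk-up:
  B2←B0: walk · to B0
  B2←B4: walk B4→B2 to B0
  B4←B2: walk · to B2
  B4←B3: walk B3 to B2
  B0 → ∅
  B1 → ∅
  B2 → {B2}
  B3 → {B4}
  B4 → {B2}

DF(B4) = ["B2"]

Answer: ["B2"]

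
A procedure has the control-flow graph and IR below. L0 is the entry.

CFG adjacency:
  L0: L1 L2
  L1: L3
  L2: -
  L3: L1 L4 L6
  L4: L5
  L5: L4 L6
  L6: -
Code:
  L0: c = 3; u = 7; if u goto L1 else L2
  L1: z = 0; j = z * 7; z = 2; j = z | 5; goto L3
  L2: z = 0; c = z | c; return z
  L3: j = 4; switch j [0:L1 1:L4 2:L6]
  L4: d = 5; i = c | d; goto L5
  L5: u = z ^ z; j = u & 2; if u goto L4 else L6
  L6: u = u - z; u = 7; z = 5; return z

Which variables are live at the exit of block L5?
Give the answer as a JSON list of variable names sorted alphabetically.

Answer: ["c", "u", "z"]

Derivation:
Per-block:
  L0: def={c,u} ue=∅
  L1: def={j,z} ue=∅
  L2: def={c,z} ue={c}
  L3: def={j} ue=∅
  L4: def={d,i} ue={c}
  L5: def={j,u} ue={z}
  L6: def={u,z} ue={u,z}

Live sets:
  L0: in=∅ out={c,u}
  L1: in={c,u} out={c,u,z}
  L2: in={c} out=∅
  L3: in={c,u,z} out={c,u,z}
  L4: in={c,z} out={c,z}
  L5: in={c,z} out={c,u,z}
  L6: in={u,z} out=∅

live-out(L5) = ["c", "u", "z"]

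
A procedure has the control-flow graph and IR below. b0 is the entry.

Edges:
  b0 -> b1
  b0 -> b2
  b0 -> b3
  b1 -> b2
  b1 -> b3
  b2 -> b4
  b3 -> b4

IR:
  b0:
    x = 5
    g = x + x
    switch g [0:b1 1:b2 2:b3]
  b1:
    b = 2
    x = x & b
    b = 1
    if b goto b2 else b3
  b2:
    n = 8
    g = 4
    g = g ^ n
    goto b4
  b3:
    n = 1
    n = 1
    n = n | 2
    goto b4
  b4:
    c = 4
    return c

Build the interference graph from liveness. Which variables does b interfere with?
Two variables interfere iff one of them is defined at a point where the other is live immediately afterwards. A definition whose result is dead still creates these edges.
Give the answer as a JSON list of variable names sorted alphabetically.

Answer: ["x"]

Analysis:
Per-block:
  b0: def={g,x} ue=∅
  b1: def={b,x} ue={x}
  b2: def={g,n} ue=∅
  b3: def={n} ue=∅
  b4: def={c} ue=∅

Liveness:
  b0 li=∅ lo={x}
  b1 li={x} lo=∅
  b2 li=∅ lo=∅
  b3 li=∅ lo=∅
  b4 li=∅ lo=∅

Interference:
  b↔{x}
  c↔∅
  g↔{n,x}
  n↔{g}
  x↔{b,g}

N(b) = ["x"]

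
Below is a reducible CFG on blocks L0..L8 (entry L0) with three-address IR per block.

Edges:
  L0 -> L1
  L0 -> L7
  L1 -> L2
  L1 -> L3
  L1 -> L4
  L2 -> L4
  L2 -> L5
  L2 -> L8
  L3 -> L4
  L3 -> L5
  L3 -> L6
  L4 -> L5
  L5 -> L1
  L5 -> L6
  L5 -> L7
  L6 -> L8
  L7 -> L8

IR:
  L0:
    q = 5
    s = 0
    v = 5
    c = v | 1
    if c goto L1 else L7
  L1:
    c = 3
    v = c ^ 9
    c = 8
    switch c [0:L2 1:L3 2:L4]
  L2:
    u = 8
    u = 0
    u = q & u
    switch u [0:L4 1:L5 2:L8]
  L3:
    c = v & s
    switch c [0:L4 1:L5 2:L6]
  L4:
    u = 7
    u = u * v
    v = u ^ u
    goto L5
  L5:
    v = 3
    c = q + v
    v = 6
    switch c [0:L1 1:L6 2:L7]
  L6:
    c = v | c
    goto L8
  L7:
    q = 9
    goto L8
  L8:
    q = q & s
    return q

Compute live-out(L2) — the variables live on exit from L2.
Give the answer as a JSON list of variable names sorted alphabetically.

Answer: ["q", "s", "v"]

Working:
Block summaries:
  L0 def {c,q,s,v} use ∅
  L1 def {c,v} use ∅
  L2 def {u} use {q}
  L3 def {c} use {s,v}
  L4 def {u,v} use {v}
  L5 def {c,v} use {q}
  L6 def {c} use {c,v}
  L7 def {q} use ∅
  L8 def {q} use {q,s}

Live sets:
  live L0: ∅→{q,s}
  live L1: {q,s}→{q,s,v}
  live L2: {q,s,v}→{q,s,v}
  live L3: {q,s,v}→{c,q,s,v}
  live L4: {q,s,v}→{q,s}
  live L5: {q,s}→{c,q,s,v}
  live L6: {c,q,s,v}→{q,s}
  live L7: {s}→{q,s}
  live L8: {q,s}→∅

live-out(L2) = ["q", "s", "v"]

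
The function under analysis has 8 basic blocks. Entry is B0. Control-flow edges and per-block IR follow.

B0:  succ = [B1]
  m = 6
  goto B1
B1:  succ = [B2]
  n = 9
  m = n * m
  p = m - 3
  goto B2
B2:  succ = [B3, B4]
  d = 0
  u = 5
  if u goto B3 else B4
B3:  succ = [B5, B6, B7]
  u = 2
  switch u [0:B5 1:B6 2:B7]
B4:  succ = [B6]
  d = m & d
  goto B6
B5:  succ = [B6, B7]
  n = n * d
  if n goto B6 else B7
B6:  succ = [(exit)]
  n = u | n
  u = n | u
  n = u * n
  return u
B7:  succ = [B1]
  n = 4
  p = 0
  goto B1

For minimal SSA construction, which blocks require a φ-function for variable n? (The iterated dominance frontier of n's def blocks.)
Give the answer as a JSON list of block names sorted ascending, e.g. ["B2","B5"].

idom tree: B1←B0 B2←B1 B3←B2 B4←B2 B5←B3 B6←B2 B7←B3
Dom∩ at merges:
  B1: preds {B0,B7}: {B0} ∩ {B0,B1,B2,B3,B7} = {B0}; idom=B0
  B6: preds {B3,B4,B5}: {B0,B1,B2,B3} ∩ {B0,B1,B2,B4} ∩ {B0,B1,B2,B3,B5} = {B0,B1,B2}; idom=B2
  B7: preds {B3,B5}: {B0,B1,B2,B3} ∩ {B0,B1,B2,B3,B5} = {B0,B1,B2,B3}; idom=B3

DF derivation:
  join B1 pred B0: · stop@B0
  join B1 pred B7: B7→B3→B2→B1 stop@B0
  join B6 pred B3: B3 stop@B2
  join B6 pred B4: B4 stop@B2
  join B6 pred B5: B5→B3 stop@B2
  join B7 pred B3: · stop@B3
  join B7 pred B5: B5 stop@B3
  DF(B0)=∅
  DF(B1)={B1}
  DF(B2)={B1}
  DF(B3)={B1,B6}
  DF(B4)={B6}
  DF(B5)={B6,B7}
  DF(B6)=∅
  DF(B7)={B1}

φ for n: defs {B1,B5,B6,B7}
  DF⁺ = {B1,B6,B7}

Answer: ["B1", "B6", "B7"]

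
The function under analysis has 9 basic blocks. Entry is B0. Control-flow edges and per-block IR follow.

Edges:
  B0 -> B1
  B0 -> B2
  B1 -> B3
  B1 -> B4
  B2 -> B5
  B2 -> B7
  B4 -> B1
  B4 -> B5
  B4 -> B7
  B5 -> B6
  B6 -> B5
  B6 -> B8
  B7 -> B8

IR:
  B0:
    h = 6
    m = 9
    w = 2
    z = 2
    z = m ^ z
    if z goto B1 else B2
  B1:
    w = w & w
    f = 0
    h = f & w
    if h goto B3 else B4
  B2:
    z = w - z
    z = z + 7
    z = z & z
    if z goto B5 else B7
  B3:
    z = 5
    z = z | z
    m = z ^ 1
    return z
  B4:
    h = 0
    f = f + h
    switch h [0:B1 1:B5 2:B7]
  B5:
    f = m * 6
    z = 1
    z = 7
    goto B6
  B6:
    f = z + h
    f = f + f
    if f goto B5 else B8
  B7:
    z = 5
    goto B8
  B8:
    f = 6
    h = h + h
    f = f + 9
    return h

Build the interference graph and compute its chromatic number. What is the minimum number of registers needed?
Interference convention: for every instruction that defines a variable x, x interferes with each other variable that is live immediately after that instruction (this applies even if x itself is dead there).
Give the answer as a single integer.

def/use:
  B0: def={h,m,w,z} ue=∅
  B1: def={f,h,w} ue={w}
  B2: def={z} ue={w,z}
  B3: def={m,z} ue=∅
  B4: def={f,h} ue={f}
  B5: def={f,z} ue={m}
  B6: def={f} ue={h,z}
  B7: def={z} ue=∅
  B8: def={f,h} ue={h}

Backward fixpoint:
  B0: in=∅ out={h,m,w,z}
  B1: in={m,w} out={f,m,w}
  B2: in={h,m,w,z} out={h,m}
  B3: in=∅ out=∅
  B4: in={f,m,w} out={h,m,w}
  B5: in={h,m} out={h,m,z}
  B6: in={h,m,z} out={h,m}
  B7: in={h} out={h}
  B8: in={h} out=∅

Interference:
  f: {h,m,w}
  h: {f,m,w,z}
  m: {f,h,w,z}
  w: {f,h,m,z}
  z: {h,m,w}

Chromatic number:
  clique {f,h,m,w} ⇒ need ≥ 4
  assign f→c3 h→c0 m→c1 w→c2 z→c3 — no edge inside a register ⇒ χ ≤ 4
  χ = 4

Answer: 4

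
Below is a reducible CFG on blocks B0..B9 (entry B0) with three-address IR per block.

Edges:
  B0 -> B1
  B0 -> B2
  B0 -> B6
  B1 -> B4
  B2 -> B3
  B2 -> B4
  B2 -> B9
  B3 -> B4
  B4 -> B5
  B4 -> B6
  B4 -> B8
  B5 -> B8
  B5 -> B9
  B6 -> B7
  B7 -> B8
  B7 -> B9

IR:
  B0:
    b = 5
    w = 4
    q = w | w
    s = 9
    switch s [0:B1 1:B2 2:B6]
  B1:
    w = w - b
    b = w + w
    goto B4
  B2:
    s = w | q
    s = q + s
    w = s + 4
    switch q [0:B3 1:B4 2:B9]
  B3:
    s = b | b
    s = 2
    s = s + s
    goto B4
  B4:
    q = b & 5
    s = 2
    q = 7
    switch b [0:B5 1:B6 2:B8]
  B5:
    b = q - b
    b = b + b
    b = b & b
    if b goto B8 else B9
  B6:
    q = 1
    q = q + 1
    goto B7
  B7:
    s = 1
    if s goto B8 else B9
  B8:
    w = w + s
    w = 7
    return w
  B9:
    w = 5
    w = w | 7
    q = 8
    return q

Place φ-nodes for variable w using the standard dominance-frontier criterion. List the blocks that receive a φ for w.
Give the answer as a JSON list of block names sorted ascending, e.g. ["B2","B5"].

Answer: ["B4", "B6", "B8", "B9"]

Working:
idom tree: B1←B0 B2←B0 B3←B2 B4←B0 B5←B4 B6←B0 B7←B6 B8←B0 B9←B0
Join-block Dom:
  B4: preds {B1,B2,B3}: {B0,B1} ∩ {B0,B2} ∩ {B0,B2,B3} = {B0}; idom=B0
  B6: preds {B0,B4}: {B0} ∩ {B0,B4} = {B0}; idom=B0
  B8: preds {B4,B5,B7}: {B0,B4} ∩ {B0,B4,B5} ∩ {B0,B6,B7} = {B0}; idom=B0
  B9: preds {B2,B5,B7}: {B0,B2} ∩ {B0,B4,B5} ∩ {B0,B6,B7} = {B0}; idom=B0

DF walk-up:
  B4←B1: walk B1 to B0
  B4←B2: walk B2 to B0
  B4←B3: walk B3→B2 to B0
  B6←B0: walk · to B0
  B6←B4: walk B4 to B0
  B8←B4: walk B4 to B0
  B8←B5: walk B5→B4 to B0
  B8←B7: walk B7→B6 to B0
  B9←B2: walk B2 to B0
  B9←B5: walk B5→B4 to B0
  B9←B7: walk B7→B6 to B0
  DF(B0)=∅
  DF(B1)={B4}
  DF(B2)={B4,B9}
  DF(B3)={B4}
  DF(B4)={B6,B8,B9}
  DF(B5)={B8,B9}
  DF(B6)={B8,B9}
  DF(B7)={B8,B9}
  DF(B8)=∅
  DF(B9)=∅

φ for w: defs {B0,B1,B2,B8,B9}
  DF⁺ = {B4,B6,B8,B9}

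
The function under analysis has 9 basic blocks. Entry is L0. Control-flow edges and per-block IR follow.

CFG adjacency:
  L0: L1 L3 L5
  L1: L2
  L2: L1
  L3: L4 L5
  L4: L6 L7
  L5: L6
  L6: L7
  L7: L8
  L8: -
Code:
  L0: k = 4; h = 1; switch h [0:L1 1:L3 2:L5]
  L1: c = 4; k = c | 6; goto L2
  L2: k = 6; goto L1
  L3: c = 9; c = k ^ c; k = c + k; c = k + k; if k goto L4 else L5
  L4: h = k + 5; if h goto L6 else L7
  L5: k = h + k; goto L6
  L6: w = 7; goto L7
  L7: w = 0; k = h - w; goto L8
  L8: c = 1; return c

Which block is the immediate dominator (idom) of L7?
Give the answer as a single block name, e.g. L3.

Answer: L0

Derivation:
idom tree: L1←L0 L2←L1 L3←L0 L4←L3 L5←L0 L6←L0 L7←L0 L8←L7
Dom∩ at merges:
  L1: preds {L0,L2}: {L0} ∩ {L0,L1,L2} = {L0}; idom=L0
  L5: preds {L0,L3}: {L0} ∩ {L0,L3} = {L0}; idom=L0
  L6: preds {L4,L5}: {L0,L3,L4} ∩ {L0,L5} = {L0}; idom=L0
  L7: preds {L4,L6}: {L0,L3,L4} ∩ {L0,L6} = {L0}; idom=L0

idom(L7) = L0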